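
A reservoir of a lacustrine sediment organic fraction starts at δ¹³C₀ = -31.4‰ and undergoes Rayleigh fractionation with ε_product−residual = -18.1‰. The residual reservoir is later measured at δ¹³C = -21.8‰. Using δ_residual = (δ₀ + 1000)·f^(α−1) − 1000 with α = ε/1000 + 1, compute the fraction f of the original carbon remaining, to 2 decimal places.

0.58

α − 1 = ε/1000 = -0.0181
(δ_res + 1000)/(δ₀ + 1000) = (-21.8 + 1000)/(-31.4 + 1000) = 978.2/968.6 = 1.009911
f = 1.009911^(1/-0.0181) = exp(ln(1.009911)/-0.0181) = exp(0.00986/-0.0181)
f = exp(-0.5449) = 0.5799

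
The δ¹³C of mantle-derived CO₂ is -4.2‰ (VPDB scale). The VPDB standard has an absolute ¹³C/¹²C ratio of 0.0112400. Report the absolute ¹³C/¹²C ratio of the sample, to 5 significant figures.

0.011193

R_sample = R_standard × (δ¹³C/1000 + 1)
R_sample = 0.0112400 × (-4.2/1000 + 1) = 0.0112400 × 0.995800
R_sample = 0.0111928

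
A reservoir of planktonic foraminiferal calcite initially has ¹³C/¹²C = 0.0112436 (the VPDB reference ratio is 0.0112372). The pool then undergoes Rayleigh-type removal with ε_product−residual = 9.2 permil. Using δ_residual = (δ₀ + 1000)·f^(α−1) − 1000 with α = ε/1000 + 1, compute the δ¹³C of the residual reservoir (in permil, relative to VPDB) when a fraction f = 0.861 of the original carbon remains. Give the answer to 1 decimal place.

-0.8 permil

δ₀ = (0.0112436/0.0112372 − 1)×1000 = (1.000570 − 1)×1000 = 0.570 permil
α − 1 = ε/1000 = 0.0092
f^(α−1) = 0.861^(0.0092) = 0.998624
δ_res = (0.570 + 1000) × 0.998624 − 1000 = 999.193 − 1000 = -0.81 permil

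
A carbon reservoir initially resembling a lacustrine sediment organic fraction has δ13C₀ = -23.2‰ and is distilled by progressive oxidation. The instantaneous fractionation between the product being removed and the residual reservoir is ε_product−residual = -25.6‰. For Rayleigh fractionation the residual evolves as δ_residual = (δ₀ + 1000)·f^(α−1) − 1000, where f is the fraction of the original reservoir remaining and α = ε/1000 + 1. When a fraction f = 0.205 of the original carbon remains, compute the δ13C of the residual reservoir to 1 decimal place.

17.2‰

Rayleigh residual: δ_res = (δ₀ + 1000)·f^(α−1) − 1000
α = ε/1000 + 1 = 0.97440, so α − 1 = -0.02560
f^(α−1) = 0.205^(-0.02560) = 1.041404
δ_res = (-23.2 + 1000) × 1.041404 − 1000 = 1017.243 − 1000 = 17.24‰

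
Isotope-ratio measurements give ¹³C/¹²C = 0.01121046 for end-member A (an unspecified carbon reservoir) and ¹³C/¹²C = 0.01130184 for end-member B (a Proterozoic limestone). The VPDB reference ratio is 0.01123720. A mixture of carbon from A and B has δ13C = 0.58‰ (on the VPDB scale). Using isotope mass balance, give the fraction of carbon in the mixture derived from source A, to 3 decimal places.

δ_A = (0.01121046/0.01123720 − 1)×1000 = (0.997620 − 1)×1000 = -2.380‰
δ_B = (0.01130184/0.01123720 − 1)×1000 = (1.005752 − 1)×1000 = 5.752‰
f_A = (δ_mix − δ_B)/(δ_A − δ_B) = (0.58 − (5.752))/(-2.380 − (5.752))
f_A = -5.172 / -8.132 = 0.6361

0.636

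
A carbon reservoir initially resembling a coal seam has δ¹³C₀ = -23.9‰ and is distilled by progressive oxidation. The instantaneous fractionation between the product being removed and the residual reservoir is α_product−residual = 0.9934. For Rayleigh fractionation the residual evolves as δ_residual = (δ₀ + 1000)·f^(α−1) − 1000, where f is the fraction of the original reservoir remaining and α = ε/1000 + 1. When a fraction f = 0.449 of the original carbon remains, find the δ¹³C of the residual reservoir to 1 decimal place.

-18.7‰

Rayleigh residual: δ_res = (δ₀ + 1000)·f^(α−1) − 1000
α − 1 = -0.00660
f^(α−1) = 0.449^(-0.00660) = 1.005299
δ_res = (-23.9 + 1000) × 1.005299 − 1000 = 981.272 − 1000 = -18.73‰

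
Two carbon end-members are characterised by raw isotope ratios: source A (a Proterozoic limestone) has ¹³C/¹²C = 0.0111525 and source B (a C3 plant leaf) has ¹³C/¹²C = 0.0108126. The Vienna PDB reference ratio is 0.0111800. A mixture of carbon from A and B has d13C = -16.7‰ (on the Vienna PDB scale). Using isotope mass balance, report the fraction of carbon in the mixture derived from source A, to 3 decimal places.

δ_A = (0.0111525/0.0111800 − 1)×1000 = (0.997540 − 1)×1000 = -2.460‰
δ_B = (0.0108126/0.0111800 − 1)×1000 = (0.967138 − 1)×1000 = -32.862‰
f_A = (δ_mix − δ_B)/(δ_A − δ_B) = (-16.7 − (-32.862))/(-2.460 − (-32.862))
f_A = 16.162 / 30.403 = 0.5316

0.532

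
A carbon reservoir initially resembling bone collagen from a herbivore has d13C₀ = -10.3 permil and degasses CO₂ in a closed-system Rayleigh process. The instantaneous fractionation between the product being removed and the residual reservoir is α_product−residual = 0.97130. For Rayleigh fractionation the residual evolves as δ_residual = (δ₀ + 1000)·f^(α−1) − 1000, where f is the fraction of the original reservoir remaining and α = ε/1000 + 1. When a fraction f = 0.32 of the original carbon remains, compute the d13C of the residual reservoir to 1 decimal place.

Rayleigh residual: δ_res = (δ₀ + 1000)·f^(α−1) − 1000
α − 1 = -0.02870
f^(α−1) = 0.32^(-0.02870) = 1.033242
δ_res = (-10.3 + 1000) × 1.033242 − 1000 = 1022.600 − 1000 = 22.60 permil

22.6 permil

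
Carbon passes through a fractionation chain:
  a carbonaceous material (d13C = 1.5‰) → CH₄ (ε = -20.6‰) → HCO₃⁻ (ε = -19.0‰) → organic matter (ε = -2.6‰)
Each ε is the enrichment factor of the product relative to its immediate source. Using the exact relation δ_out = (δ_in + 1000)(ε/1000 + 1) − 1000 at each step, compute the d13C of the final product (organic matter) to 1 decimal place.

-40.3‰

step 1: δ = (1.50 + 1000)·(-20.6/1000 + 1) − 1000 = -19.13‰
step 2: δ = (-19.13 + 1000)·(-19.0/1000 + 1) − 1000 = -37.77‰
step 3: δ = (-37.77 + 1000)·(-2.6/1000 + 1) − 1000 = -40.27‰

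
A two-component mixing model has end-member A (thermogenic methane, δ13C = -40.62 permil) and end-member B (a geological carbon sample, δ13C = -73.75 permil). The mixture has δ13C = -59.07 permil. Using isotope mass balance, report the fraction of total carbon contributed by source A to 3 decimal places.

δ_mix = f_A·δ_A + (1 − f_A)·δ_B  ⇒  f_A = (δ_mix − δ_B)/(δ_A − δ_B)
f_A = (-59.07 − (-73.75)) / (-40.62 − (-73.75))
f_A = 14.68 / 33.13 = 0.4431

0.443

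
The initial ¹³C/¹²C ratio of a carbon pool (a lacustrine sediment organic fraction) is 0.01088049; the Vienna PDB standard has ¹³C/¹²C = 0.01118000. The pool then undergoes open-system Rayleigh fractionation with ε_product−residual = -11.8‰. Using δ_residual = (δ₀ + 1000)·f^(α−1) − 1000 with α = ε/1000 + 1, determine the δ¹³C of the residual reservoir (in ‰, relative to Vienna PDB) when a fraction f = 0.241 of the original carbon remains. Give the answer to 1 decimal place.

-10.3‰

δ₀ = (0.01088049/0.01118000 − 1)×1000 = (0.973210 − 1)×1000 = -26.790‰
α − 1 = ε/1000 = -0.0118
f^(α−1) = 0.241^(-0.0118) = 1.016933
δ_res = (-26.790 + 1000) × 1.016933 − 1000 = 989.689 − 1000 = -10.31‰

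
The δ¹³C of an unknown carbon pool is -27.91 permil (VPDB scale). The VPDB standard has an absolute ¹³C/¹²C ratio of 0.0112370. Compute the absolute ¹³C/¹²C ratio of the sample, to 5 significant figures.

R_sample = R_standard × (δ¹³C/1000 + 1)
R_sample = 0.0112370 × (-27.91/1000 + 1) = 0.0112370 × 0.972090
R_sample = 0.0109234

0.010923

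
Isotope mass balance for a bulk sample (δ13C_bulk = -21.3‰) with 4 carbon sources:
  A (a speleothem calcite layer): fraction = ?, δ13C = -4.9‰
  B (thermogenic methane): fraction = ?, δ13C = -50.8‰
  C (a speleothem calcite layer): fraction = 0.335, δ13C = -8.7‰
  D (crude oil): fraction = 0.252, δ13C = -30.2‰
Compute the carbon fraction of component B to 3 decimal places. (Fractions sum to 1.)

Let f_B and f_A be the unknown fractions; fractions sum to 1 so f_B + f_A = 0.413.
Mass balance: Σ fᵢ·δᵢ = δ_bulk ⇒ f_B·(-50.8) + f_A·(-4.9) = -21.3 − (-10.525) = -10.775
Substitute f_A = 0.413 − f_B:
f_B·(-50.8 − -4.9) = -10.775 − 0.413×(-4.9) = -8.751
f_B = -8.751 / -45.9 = 0.1907

0.191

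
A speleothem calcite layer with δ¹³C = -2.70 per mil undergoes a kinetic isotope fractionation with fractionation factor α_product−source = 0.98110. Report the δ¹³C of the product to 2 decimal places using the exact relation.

-21.55 per mil

δ_product = (δ_source + 1000)·α − 1000
δ_product = (-2.70 + 1000) × 0.98110 − 1000
δ_product = 978.451 − 1000 = -21.549 per mil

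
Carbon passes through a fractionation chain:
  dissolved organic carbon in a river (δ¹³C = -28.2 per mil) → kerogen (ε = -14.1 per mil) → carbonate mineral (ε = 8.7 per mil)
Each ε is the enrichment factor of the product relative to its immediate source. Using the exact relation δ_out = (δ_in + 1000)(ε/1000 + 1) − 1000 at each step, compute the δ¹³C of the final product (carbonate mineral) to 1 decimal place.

-33.6 per mil

step 1: δ = (-28.20 + 1000)·(-14.1/1000 + 1) − 1000 = -41.90 per mil
step 2: δ = (-41.90 + 1000)·(8.7/1000 + 1) − 1000 = -33.57 per mil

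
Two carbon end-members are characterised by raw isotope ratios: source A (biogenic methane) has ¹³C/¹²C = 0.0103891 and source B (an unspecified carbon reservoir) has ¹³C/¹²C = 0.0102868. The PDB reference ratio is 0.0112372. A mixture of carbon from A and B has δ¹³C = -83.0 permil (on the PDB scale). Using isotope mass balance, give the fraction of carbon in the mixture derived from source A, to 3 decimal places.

0.173

δ_A = (0.0103891/0.0112372 − 1)×1000 = (0.924527 − 1)×1000 = -75.473 permil
δ_B = (0.0102868/0.0112372 − 1)×1000 = (0.915424 − 1)×1000 = -84.576 permil
f_A = (δ_mix − δ_B)/(δ_A − δ_B) = (-83.0 − (-84.576))/(-75.473 − (-84.576))
f_A = 1.576 / 9.104 = 0.1731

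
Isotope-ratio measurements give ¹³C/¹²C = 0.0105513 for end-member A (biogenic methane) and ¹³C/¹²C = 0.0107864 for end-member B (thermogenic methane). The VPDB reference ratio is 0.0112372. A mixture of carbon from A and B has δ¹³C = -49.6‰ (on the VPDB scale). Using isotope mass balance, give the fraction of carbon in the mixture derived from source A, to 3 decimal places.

δ_A = (0.0105513/0.0112372 − 1)×1000 = (0.938962 − 1)×1000 = -61.038‰
δ_B = (0.0107864/0.0112372 − 1)×1000 = (0.959883 − 1)×1000 = -40.117‰
f_A = (δ_mix − δ_B)/(δ_A − δ_B) = (-49.6 − (-40.117))/(-61.038 − (-40.117))
f_A = -9.483 / -20.922 = 0.4533

0.453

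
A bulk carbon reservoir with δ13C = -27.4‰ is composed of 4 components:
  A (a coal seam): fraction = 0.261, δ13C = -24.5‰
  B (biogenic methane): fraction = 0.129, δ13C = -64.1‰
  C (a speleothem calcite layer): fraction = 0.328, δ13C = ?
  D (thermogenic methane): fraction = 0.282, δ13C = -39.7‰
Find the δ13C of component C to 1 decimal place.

Isotope mass balance: δ_bulk = Σ fᵢ·δᵢ.
-27.4 = 0.261×(-24.5) + 0.129×(-64.1) + 0.328×δ_C + 0.282×(-39.7)
0.328·δ_C = -27.4 − (-25.859) = -1.541
δ_C = -1.541 / 0.328 = -4.70‰

-4.7‰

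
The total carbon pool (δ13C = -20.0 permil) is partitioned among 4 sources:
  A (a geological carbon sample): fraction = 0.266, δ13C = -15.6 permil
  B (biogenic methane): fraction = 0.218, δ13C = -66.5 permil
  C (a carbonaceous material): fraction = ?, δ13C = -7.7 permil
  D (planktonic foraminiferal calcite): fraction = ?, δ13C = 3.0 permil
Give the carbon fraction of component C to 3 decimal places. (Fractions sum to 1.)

Let f_C and f_D be the unknown fractions; fractions sum to 1 so f_C + f_D = 0.516.
Mass balance: Σ fᵢ·δᵢ = δ_bulk ⇒ f_C·(-7.7) + f_D·(3.0) = -20.0 − (-18.647) = -1.353
Substitute f_D = 0.516 − f_C:
f_C·(-7.7 − 3.0) = -1.353 − 0.516×(3.0) = -2.901
f_C = -2.901 / -10.7 = 0.2712

0.271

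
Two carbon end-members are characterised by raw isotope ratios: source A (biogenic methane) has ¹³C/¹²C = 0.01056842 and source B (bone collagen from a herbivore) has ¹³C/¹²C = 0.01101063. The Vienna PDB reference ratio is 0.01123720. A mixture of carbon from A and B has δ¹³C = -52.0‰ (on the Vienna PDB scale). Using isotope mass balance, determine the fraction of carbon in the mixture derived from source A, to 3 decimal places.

δ_A = (0.01056842/0.01123720 − 1)×1000 = (0.940485 − 1)×1000 = -59.515‰
δ_B = (0.01101063/0.01123720 − 1)×1000 = (0.979838 − 1)×1000 = -20.162‰
f_A = (δ_mix − δ_B)/(δ_A − δ_B) = (-52.0 − (-20.162))/(-59.515 − (-20.162))
f_A = -31.838 / -39.352 = 0.8090

0.809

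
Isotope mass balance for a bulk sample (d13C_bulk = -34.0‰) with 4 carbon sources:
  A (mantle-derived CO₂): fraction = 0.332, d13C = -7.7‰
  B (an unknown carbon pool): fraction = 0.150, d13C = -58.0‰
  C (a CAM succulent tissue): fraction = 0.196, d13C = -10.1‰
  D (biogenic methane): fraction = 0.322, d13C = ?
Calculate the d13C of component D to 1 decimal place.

Isotope mass balance: δ_bulk = Σ fᵢ·δᵢ.
-34.0 = 0.332×(-7.7) + 0.150×(-58.0) + 0.196×(-10.1) + 0.322×δ_D
0.322·δ_D = -34.0 − (-13.236) = -20.764
δ_D = -20.764 / 0.322 = -64.48‰

-64.5‰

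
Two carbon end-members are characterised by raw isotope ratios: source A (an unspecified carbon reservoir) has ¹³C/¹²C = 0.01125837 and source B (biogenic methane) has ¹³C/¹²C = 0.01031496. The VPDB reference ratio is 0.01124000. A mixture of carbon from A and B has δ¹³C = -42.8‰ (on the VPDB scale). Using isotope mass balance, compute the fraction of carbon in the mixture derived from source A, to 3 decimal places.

δ_A = (0.01125837/0.01124000 − 1)×1000 = (1.001634 − 1)×1000 = 1.634‰
δ_B = (0.01031496/0.01124000 − 1)×1000 = (0.917701 − 1)×1000 = -82.299‰
f_A = (δ_mix − δ_B)/(δ_A − δ_B) = (-42.8 − (-82.299))/(1.634 − (-82.299))
f_A = 39.499 / 83.933 = 0.4706

0.471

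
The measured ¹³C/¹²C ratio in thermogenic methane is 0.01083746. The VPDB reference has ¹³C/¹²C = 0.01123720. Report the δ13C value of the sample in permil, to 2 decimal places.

-35.57 permil

δ13C = (R_sample / R_standard − 1) × 1000
R_sample / R_standard = 0.01083746 / 0.01123720 = 0.964427
δ13C = (0.964427 − 1) × 1000 = -35.573 permil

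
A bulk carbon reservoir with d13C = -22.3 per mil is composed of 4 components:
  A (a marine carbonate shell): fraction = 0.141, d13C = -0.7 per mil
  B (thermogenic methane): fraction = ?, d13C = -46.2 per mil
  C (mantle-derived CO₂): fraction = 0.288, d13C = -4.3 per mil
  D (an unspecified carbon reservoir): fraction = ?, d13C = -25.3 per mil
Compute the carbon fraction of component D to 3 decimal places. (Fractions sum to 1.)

Let f_D and f_B be the unknown fractions; fractions sum to 1 so f_D + f_B = 0.571.
Mass balance: Σ fᵢ·δᵢ = δ_bulk ⇒ f_D·(-25.3) + f_B·(-46.2) = -22.3 − (-1.337) = -20.963
Substitute f_B = 0.571 − f_D:
f_D·(-25.3 − -46.2) = -20.963 − 0.571×(-46.2) = 5.417
f_D = 5.417 / 20.9 = 0.2592

0.259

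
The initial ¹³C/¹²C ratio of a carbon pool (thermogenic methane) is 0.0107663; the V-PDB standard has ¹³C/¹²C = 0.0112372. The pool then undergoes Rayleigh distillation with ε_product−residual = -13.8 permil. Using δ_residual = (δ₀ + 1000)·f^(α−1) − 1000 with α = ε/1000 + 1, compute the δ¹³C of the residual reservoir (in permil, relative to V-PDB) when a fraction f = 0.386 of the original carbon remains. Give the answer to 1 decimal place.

δ₀ = (0.0107663/0.0112372 − 1)×1000 = (0.958095 − 1)×1000 = -41.905 permil
α − 1 = ε/1000 = -0.0138
f^(α−1) = 0.386^(-0.0138) = 1.013223
δ_res = (-41.905 + 1000) × 1.013223 − 1000 = 970.764 − 1000 = -29.24 permil

-29.2 permil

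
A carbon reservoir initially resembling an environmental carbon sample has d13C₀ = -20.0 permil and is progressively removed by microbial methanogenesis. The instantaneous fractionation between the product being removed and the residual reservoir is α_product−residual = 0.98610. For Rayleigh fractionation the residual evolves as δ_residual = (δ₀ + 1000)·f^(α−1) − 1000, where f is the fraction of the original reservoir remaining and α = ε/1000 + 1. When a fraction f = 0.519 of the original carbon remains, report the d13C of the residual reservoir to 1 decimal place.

Rayleigh residual: δ_res = (δ₀ + 1000)·f^(α−1) − 1000
α − 1 = -0.01390
f^(α−1) = 0.519^(-0.01390) = 1.009158
δ_res = (-20.0 + 1000) × 1.009158 − 1000 = 988.975 − 1000 = -11.03 permil

-11.0 permil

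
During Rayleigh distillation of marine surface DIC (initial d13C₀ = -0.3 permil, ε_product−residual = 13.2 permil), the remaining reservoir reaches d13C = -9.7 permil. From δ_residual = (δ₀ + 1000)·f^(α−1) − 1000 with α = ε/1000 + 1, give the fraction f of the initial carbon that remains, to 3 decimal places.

α − 1 = ε/1000 = 0.0132
(δ_res + 1000)/(δ₀ + 1000) = (-9.7 + 1000)/(-0.3 + 1000) = 990.3/999.7 = 0.990597
f = 0.990597^(1/0.0132) = exp(ln(0.990597)/0.0132) = exp(-0.00945/0.0132)
f = exp(-0.7157) = 0.4888

0.489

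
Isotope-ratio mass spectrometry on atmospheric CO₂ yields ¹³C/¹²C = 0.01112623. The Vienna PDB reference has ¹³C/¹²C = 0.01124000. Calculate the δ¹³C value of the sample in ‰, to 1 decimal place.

δ¹³C = (R_sample / R_standard − 1) × 1000
R_sample / R_standard = 0.01112623 / 0.01124000 = 0.989878
δ¹³C = (0.989878 − 1) × 1000 = -10.12‰

-10.1‰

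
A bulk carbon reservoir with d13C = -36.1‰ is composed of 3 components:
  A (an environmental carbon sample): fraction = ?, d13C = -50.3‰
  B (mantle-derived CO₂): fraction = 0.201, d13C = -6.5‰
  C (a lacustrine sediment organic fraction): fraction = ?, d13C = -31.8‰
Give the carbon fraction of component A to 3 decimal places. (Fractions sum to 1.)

0.507

Let f_A and f_C be the unknown fractions; fractions sum to 1 so f_A + f_C = 0.799.
Mass balance: Σ fᵢ·δᵢ = δ_bulk ⇒ f_A·(-50.3) + f_C·(-31.8) = -36.1 − (-1.306) = -34.794
Substitute f_C = 0.799 − f_A:
f_A·(-50.3 − -31.8) = -34.794 − 0.799×(-31.8) = -9.385
f_A = -9.385 / -18.5 = 0.5073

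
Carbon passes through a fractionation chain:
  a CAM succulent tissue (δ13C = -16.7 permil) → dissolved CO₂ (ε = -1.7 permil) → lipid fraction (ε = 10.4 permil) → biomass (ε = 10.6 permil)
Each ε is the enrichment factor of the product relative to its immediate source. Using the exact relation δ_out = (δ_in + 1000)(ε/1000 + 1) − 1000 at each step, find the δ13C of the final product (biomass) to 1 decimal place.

step 1: δ = (-16.70 + 1000)·(-1.7/1000 + 1) − 1000 = -18.37 permil
step 2: δ = (-18.37 + 1000)·(10.4/1000 + 1) − 1000 = -8.16 permil
step 3: δ = (-8.16 + 1000)·(10.6/1000 + 1) − 1000 = 2.35 permil

2.4 permil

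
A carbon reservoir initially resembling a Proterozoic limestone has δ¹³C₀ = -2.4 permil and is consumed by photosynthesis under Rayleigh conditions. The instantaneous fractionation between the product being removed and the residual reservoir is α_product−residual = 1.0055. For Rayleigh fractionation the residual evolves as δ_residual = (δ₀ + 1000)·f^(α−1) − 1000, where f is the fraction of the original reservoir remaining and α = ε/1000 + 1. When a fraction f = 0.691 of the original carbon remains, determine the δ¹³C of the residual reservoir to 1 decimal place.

Rayleigh residual: δ_res = (δ₀ + 1000)·f^(α−1) − 1000
α − 1 = 0.00550
f^(α−1) = 0.691^(0.00550) = 0.997969
δ_res = (-2.4 + 1000) × 0.997969 − 1000 = 995.574 − 1000 = -4.43 permil

-4.4 permil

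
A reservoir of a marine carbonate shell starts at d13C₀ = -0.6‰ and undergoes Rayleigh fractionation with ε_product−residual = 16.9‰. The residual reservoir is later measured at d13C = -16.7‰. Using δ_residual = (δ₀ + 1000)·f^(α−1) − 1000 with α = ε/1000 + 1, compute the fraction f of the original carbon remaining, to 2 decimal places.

0.38

α − 1 = ε/1000 = 0.0169
(δ_res + 1000)/(δ₀ + 1000) = (-16.7 + 1000)/(-0.6 + 1000) = 983.3/999.4 = 0.983890
f = 0.983890^(1/0.0169) = exp(ln(0.983890)/0.0169) = exp(-0.01624/0.0169)
f = exp(-0.9610) = 0.3825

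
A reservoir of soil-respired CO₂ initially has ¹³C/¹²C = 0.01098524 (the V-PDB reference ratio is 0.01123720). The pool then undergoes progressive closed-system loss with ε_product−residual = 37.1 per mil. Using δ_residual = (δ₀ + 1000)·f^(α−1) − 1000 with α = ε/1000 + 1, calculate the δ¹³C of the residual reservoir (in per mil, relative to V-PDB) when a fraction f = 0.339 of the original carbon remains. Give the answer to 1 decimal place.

δ₀ = (0.01098524/0.01123720 − 1)×1000 = (0.977578 − 1)×1000 = -22.422 per mil
α − 1 = ε/1000 = 0.0371
f^(α−1) = 0.339^(0.0371) = 0.960662
δ_res = (-22.422 + 1000) × 0.960662 − 1000 = 939.122 − 1000 = -60.88 per mil

-60.9 per mil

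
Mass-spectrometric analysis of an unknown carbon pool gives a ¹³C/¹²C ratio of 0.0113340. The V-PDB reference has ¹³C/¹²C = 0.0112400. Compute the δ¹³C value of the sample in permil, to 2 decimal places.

8.36 permil

δ¹³C = (R_sample / R_standard − 1) × 1000
R_sample / R_standard = 0.0113340 / 0.0112400 = 1.008363
δ¹³C = (1.008363 − 1) × 1000 = 8.363 permil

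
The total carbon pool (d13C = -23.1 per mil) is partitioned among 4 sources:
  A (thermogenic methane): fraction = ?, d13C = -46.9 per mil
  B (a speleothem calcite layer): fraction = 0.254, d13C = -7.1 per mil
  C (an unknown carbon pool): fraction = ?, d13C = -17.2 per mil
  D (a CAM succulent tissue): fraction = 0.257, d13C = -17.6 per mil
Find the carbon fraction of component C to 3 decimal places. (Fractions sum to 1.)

Let f_C and f_A be the unknown fractions; fractions sum to 1 so f_C + f_A = 0.489.
Mass balance: Σ fᵢ·δᵢ = δ_bulk ⇒ f_C·(-17.2) + f_A·(-46.9) = -23.1 − (-6.327) = -16.773
Substitute f_A = 0.489 − f_C:
f_C·(-17.2 − -46.9) = -16.773 − 0.489×(-46.9) = 6.161
f_C = 6.161 / 29.7 = 0.2074

0.207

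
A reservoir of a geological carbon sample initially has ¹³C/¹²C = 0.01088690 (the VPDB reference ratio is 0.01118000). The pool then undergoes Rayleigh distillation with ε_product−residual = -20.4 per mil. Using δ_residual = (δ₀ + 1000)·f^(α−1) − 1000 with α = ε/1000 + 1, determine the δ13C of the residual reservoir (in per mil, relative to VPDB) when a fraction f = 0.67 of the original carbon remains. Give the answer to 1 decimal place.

-18.2 per mil

δ₀ = (0.01088690/0.01118000 − 1)×1000 = (0.973784 − 1)×1000 = -26.216 per mil
α − 1 = ε/1000 = -0.0204
f^(α−1) = 0.67^(-0.0204) = 1.008203
δ_res = (-26.216 + 1000) × 1.008203 − 1000 = 981.772 − 1000 = -18.23 per mil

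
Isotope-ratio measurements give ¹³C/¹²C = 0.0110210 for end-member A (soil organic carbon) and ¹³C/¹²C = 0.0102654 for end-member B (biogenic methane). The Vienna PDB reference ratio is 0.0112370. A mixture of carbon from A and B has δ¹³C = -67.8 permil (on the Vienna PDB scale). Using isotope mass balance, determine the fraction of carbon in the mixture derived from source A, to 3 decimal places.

δ_A = (0.0110210/0.0112370 − 1)×1000 = (0.980778 − 1)×1000 = -19.222 permil
δ_B = (0.0102654/0.0112370 − 1)×1000 = (0.913536 − 1)×1000 = -86.464 permil
f_A = (δ_mix − δ_B)/(δ_A − δ_B) = (-67.8 − (-86.464))/(-19.222 − (-86.464))
f_A = 18.664 / 67.242 = 0.2776

0.278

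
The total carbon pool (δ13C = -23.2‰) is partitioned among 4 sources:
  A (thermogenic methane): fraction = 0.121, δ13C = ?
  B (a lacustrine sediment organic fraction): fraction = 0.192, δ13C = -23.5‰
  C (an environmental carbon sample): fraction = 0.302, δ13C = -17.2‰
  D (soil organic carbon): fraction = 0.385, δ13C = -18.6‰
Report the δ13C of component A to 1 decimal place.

Isotope mass balance: δ_bulk = Σ fᵢ·δᵢ.
-23.2 = 0.121×δ_A + 0.192×(-23.5) + 0.302×(-17.2) + 0.385×(-18.6)
0.121·δ_A = -23.2 − (-16.867) = -6.333
δ_A = -6.333 / 0.121 = -52.34‰

-52.3‰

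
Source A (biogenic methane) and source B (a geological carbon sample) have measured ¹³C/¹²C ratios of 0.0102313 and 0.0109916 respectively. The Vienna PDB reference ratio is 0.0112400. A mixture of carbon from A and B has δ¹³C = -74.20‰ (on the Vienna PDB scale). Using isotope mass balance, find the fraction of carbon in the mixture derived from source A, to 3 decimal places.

δ_A = (0.0102313/0.0112400 − 1)×1000 = (0.910258 − 1)×1000 = -89.742‰
δ_B = (0.0109916/0.0112400 − 1)×1000 = (0.977900 − 1)×1000 = -22.100‰
f_A = (δ_mix − δ_B)/(δ_A − δ_B) = (-74.20 − (-22.100))/(-89.742 − (-22.100))
f_A = -52.100 / -67.642 = 0.7702

0.770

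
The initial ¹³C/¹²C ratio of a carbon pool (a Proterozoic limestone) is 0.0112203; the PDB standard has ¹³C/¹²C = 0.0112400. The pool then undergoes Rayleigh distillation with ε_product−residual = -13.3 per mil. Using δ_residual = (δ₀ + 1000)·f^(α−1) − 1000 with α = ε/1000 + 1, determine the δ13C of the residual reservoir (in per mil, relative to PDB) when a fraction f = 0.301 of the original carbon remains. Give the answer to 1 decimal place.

δ₀ = (0.0112203/0.0112400 − 1)×1000 = (0.998247 − 1)×1000 = -1.753 per mil
α − 1 = ε/1000 = -0.0133
f^(α−1) = 0.301^(-0.0133) = 1.016097
δ_res = (-1.753 + 1000) × 1.016097 − 1000 = 1014.316 − 1000 = 14.32 per mil

14.3 per mil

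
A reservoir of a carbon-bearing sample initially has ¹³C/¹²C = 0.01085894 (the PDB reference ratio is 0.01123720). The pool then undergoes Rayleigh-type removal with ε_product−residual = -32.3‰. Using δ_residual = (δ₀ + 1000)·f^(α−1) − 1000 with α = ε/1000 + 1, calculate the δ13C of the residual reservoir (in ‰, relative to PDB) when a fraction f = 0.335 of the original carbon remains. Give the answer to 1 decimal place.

1.1‰

δ₀ = (0.01085894/0.01123720 − 1)×1000 = (0.966339 − 1)×1000 = -33.661‰
α − 1 = ε/1000 = -0.0323
f^(α−1) = 0.335^(-0.0323) = 1.035955
δ_res = (-33.661 + 1000) × 1.035955 − 1000 = 1001.084 − 1000 = 1.08‰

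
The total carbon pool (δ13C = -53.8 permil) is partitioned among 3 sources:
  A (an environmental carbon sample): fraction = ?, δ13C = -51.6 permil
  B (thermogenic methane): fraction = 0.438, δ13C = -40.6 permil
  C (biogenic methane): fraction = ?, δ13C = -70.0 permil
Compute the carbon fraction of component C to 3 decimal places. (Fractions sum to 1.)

Let f_C and f_A be the unknown fractions; fractions sum to 1 so f_C + f_A = 0.562.
Mass balance: Σ fᵢ·δᵢ = δ_bulk ⇒ f_C·(-70.0) + f_A·(-51.6) = -53.8 − (-17.783) = -36.017
Substitute f_A = 0.562 − f_C:
f_C·(-70.0 − -51.6) = -36.017 − 0.562×(-51.6) = -7.018
f_C = -7.018 / -18.4 = 0.3814

0.381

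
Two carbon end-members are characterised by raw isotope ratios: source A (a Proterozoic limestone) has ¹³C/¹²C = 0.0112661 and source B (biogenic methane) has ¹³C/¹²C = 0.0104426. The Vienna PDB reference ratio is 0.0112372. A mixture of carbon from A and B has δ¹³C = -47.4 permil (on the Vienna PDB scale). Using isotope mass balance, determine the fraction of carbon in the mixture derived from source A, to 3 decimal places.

δ_A = (0.0112661/0.0112372 − 1)×1000 = (1.002572 − 1)×1000 = 2.572 permil
δ_B = (0.0104426/0.0112372 − 1)×1000 = (0.929288 − 1)×1000 = -70.712 permil
f_A = (δ_mix − δ_B)/(δ_A − δ_B) = (-47.4 − (-70.712))/(2.572 − (-70.712))
f_A = 23.312 / 73.283 = 0.3181

0.318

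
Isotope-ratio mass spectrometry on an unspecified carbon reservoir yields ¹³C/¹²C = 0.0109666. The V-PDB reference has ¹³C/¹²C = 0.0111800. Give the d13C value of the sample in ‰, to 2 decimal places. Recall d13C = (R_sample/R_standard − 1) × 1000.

d13C = (R_sample / R_standard − 1) × 1000
R_sample / R_standard = 0.0109666 / 0.0111800 = 0.980912
d13C = (0.980912 − 1) × 1000 = -19.088‰

-19.09‰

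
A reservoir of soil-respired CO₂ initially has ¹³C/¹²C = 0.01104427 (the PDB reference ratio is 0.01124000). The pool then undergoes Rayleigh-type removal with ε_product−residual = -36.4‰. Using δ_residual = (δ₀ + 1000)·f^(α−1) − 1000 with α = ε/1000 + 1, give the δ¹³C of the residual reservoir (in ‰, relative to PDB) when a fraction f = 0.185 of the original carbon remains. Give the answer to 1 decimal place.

δ₀ = (0.01104427/0.01124000 − 1)×1000 = (0.982586 − 1)×1000 = -17.414‰
α − 1 = ε/1000 = -0.0364
f^(α−1) = 0.185^(-0.0364) = 1.063347
δ_res = (-17.414 + 1000) × 1.063347 − 1000 = 1044.830 − 1000 = 44.83‰

44.8‰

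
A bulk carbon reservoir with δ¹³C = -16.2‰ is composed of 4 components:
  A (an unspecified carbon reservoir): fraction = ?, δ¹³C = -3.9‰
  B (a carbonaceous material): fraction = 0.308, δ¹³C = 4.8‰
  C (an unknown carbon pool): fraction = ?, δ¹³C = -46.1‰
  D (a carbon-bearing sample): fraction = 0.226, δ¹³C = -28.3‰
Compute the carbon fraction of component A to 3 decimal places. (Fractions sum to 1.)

0.242

Let f_A and f_C be the unknown fractions; fractions sum to 1 so f_A + f_C = 0.466.
Mass balance: Σ fᵢ·δᵢ = δ_bulk ⇒ f_A·(-3.9) + f_C·(-46.1) = -16.2 − (-4.917) = -11.283
Substitute f_C = 0.466 − f_A:
f_A·(-3.9 − -46.1) = -11.283 − 0.466×(-46.1) = 10.200
f_A = 10.200 / 42.2 = 0.2417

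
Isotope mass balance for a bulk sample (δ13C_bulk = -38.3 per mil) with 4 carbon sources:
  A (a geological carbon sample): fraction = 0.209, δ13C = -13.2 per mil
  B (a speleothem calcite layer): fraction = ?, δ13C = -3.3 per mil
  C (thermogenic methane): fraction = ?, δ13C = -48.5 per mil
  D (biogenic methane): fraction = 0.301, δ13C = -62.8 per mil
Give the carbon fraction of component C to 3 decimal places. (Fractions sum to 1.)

0.332

Let f_C and f_B be the unknown fractions; fractions sum to 1 so f_C + f_B = 0.490.
Mass balance: Σ fᵢ·δᵢ = δ_bulk ⇒ f_C·(-48.5) + f_B·(-3.3) = -38.3 − (-21.662) = -16.638
Substitute f_B = 0.490 − f_C:
f_C·(-48.5 − -3.3) = -16.638 − 0.490×(-3.3) = -15.021
f_C = -15.021 / -45.2 = 0.3323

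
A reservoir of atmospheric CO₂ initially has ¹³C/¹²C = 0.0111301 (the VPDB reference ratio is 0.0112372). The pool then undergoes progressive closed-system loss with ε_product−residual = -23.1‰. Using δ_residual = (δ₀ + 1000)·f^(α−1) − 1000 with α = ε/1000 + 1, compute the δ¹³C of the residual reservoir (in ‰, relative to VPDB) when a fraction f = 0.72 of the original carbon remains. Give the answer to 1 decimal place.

δ₀ = (0.0111301/0.0112372 − 1)×1000 = (0.990469 − 1)×1000 = -9.531‰
α − 1 = ε/1000 = -0.0231
f^(α−1) = 0.72^(-0.0231) = 1.007617
δ_res = (-9.531 + 1000) × 1.007617 − 1000 = 998.014 − 1000 = -1.99‰

-2.0‰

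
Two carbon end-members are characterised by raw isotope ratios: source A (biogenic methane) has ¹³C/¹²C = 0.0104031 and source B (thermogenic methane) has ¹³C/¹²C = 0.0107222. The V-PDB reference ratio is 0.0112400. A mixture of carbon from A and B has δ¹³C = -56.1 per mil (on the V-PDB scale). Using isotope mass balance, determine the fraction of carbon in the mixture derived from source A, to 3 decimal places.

δ_A = (0.0104031/0.0112400 − 1)×1000 = (0.925543 − 1)×1000 = -74.457 per mil
δ_B = (0.0107222/0.0112400 − 1)×1000 = (0.953932 − 1)×1000 = -46.068 per mil
f_A = (δ_mix − δ_B)/(δ_A − δ_B) = (-56.1 − (-46.068))/(-74.457 − (-46.068))
f_A = -10.032 / -28.390 = 0.3534

0.353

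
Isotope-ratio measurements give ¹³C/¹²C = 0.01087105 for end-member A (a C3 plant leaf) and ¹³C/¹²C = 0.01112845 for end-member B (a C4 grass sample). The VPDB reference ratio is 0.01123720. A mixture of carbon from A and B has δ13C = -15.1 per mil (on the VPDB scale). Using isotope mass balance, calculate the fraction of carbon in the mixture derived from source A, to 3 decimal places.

δ_A = (0.01087105/0.01123720 − 1)×1000 = (0.967416 − 1)×1000 = -32.584 per mil
δ_B = (0.01112845/0.01123720 − 1)×1000 = (0.990322 − 1)×1000 = -9.678 per mil
f_A = (δ_mix − δ_B)/(δ_A − δ_B) = (-15.1 − (-9.678))/(-32.584 − (-9.678))
f_A = -5.422 / -22.906 = 0.2367

0.237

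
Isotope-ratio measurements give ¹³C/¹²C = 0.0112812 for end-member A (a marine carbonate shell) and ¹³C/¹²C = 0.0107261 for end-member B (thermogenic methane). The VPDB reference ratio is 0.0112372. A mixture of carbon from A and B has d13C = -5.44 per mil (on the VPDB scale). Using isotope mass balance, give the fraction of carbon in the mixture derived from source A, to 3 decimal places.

0.811

δ_A = (0.0112812/0.0112372 − 1)×1000 = (1.003916 − 1)×1000 = 3.916 per mil
δ_B = (0.0107261/0.0112372 − 1)×1000 = (0.954517 − 1)×1000 = -45.483 per mil
f_A = (δ_mix − δ_B)/(δ_A − δ_B) = (-5.44 − (-45.483))/(3.916 − (-45.483))
f_A = 40.043 / 49.398 = 0.8106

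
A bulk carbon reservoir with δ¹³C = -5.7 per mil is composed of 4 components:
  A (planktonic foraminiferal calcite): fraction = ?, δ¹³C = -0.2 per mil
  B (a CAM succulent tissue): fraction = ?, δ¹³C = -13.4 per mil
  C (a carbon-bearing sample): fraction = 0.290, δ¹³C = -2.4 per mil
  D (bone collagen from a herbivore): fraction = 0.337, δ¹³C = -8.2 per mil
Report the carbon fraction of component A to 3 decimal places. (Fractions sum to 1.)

0.209

Let f_A and f_B be the unknown fractions; fractions sum to 1 so f_A + f_B = 0.373.
Mass balance: Σ fᵢ·δᵢ = δ_bulk ⇒ f_A·(-0.2) + f_B·(-13.4) = -5.7 − (-3.459) = -2.241
Substitute f_B = 0.373 − f_A:
f_A·(-0.2 − -13.4) = -2.241 − 0.373×(-13.4) = 2.758
f_A = 2.758 / 13.2 = 0.2089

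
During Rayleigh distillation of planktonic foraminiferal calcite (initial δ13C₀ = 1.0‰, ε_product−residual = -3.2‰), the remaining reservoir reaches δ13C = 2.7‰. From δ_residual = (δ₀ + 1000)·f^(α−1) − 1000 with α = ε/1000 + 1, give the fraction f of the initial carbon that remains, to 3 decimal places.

α − 1 = ε/1000 = -0.0032
(δ_res + 1000)/(δ₀ + 1000) = (2.7 + 1000)/(1.0 + 1000) = 1002.7/1001.0 = 1.001698
f = 1.001698^(1/-0.0032) = exp(ln(1.001698)/-0.0032) = exp(0.00170/-0.0032)
f = exp(-0.5303) = 0.5884

0.588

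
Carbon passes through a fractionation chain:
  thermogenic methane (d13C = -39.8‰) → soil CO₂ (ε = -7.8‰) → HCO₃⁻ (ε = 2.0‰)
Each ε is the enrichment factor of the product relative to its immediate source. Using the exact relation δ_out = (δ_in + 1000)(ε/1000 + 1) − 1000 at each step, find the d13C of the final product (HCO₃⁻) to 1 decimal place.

step 1: δ = (-39.80 + 1000)·(-7.8/1000 + 1) − 1000 = -47.29‰
step 2: δ = (-47.29 + 1000)·(2.0/1000 + 1) − 1000 = -45.38‰

-45.4‰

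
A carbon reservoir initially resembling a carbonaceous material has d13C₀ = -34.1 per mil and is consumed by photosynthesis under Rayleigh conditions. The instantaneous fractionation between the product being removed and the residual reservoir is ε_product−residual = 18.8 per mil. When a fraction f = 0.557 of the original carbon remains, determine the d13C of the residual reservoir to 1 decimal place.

-44.7 per mil

Rayleigh residual: δ_res = (δ₀ + 1000)·f^(α−1) − 1000
α = ε/1000 + 1 = 1.01880, so α − 1 = 0.01880
f^(α−1) = 0.557^(0.01880) = 0.989059
δ_res = (-34.1 + 1000) × 0.989059 − 1000 = 955.332 − 1000 = -44.67 per mil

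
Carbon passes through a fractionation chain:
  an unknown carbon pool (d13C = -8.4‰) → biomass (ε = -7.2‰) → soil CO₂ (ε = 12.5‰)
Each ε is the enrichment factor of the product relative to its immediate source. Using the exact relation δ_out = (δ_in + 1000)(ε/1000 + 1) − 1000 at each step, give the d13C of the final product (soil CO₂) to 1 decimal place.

-3.2‰

step 1: δ = (-8.40 + 1000)·(-7.2/1000 + 1) − 1000 = -15.54‰
step 2: δ = (-15.54 + 1000)·(12.5/1000 + 1) − 1000 = -3.23‰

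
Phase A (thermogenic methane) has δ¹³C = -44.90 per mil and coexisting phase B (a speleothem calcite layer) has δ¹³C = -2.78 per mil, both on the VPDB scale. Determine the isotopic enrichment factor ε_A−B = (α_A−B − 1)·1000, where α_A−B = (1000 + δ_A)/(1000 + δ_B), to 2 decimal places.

-42.24 per mil

α_A−B = (1000 + -44.90) / (1000 + -2.78) = 955.10 / 997.22 = 0.957763
ε_A−B = (0.957763 − 1) × 1000 = -42.237 per mil
(The approximation ε ≈ δ_A − δ_B would give -42.12 per mil.)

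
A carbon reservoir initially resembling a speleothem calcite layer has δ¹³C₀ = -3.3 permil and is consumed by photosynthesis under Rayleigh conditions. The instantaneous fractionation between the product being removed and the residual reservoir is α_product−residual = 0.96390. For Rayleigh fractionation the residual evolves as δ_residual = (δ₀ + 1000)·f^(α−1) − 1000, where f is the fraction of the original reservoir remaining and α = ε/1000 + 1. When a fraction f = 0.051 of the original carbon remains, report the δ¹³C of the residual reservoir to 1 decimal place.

109.7 permil

Rayleigh residual: δ_res = (δ₀ + 1000)·f^(α−1) − 1000
α − 1 = -0.03610
f^(α−1) = 0.051^(-0.03610) = 1.113414
δ_res = (-3.3 + 1000) × 1.113414 − 1000 = 1109.740 − 1000 = 109.74 permil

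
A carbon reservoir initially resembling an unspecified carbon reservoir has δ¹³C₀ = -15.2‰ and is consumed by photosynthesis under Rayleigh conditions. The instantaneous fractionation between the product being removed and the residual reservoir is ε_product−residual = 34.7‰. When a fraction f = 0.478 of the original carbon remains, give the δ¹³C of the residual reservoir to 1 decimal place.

-40.1‰

Rayleigh residual: δ_res = (δ₀ + 1000)·f^(α−1) − 1000
α = ε/1000 + 1 = 1.03470, so α − 1 = 0.03470
f^(α−1) = 0.478^(0.03470) = 0.974712
δ_res = (-15.2 + 1000) × 0.974712 − 1000 = 959.896 − 1000 = -40.10‰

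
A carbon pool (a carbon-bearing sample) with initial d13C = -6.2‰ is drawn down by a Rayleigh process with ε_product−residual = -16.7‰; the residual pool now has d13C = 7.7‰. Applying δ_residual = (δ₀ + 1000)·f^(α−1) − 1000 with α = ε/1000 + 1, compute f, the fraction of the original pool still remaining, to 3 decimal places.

α − 1 = ε/1000 = -0.0167
(δ_res + 1000)/(δ₀ + 1000) = (7.7 + 1000)/(-6.2 + 1000) = 1007.7/993.8 = 1.013987
f = 1.013987^(1/-0.0167) = exp(ln(1.013987)/-0.0167) = exp(0.01389/-0.0167)
f = exp(-0.8317) = 0.4353

0.435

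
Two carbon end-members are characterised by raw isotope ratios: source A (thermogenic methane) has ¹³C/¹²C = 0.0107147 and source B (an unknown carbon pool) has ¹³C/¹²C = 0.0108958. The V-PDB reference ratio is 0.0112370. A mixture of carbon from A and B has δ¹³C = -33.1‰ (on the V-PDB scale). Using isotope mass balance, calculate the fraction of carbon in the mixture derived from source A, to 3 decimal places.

δ_A = (0.0107147/0.0112370 − 1)×1000 = (0.953520 − 1)×1000 = -46.480‰
δ_B = (0.0108958/0.0112370 − 1)×1000 = (0.969636 − 1)×1000 = -30.364‰
f_A = (δ_mix − δ_B)/(δ_A − δ_B) = (-33.1 − (-30.364))/(-46.480 − (-30.364))
f_A = -2.736 / -16.116 = 0.1698

0.170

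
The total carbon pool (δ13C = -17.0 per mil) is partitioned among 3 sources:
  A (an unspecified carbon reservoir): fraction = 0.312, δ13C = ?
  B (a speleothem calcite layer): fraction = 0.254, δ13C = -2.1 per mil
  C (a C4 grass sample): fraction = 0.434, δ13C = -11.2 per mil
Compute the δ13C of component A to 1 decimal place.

Isotope mass balance: δ_bulk = Σ fᵢ·δᵢ.
-17.0 = 0.312×δ_A + 0.254×(-2.1) + 0.434×(-11.2)
0.312·δ_A = -17.0 − (-5.394) = -11.606
δ_A = -11.606 / 0.312 = -37.20 per mil

-37.2 per mil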